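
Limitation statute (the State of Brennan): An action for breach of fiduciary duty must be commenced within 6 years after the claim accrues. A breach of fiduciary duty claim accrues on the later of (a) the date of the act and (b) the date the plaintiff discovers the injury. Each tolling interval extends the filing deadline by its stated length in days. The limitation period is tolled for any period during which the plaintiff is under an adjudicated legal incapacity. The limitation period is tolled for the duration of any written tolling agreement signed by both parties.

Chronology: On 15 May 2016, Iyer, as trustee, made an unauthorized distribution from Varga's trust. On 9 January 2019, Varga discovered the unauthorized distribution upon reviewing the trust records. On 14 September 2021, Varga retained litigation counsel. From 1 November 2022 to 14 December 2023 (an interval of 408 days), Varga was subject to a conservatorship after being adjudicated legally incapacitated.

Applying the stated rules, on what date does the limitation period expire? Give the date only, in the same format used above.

21 February 2026

Taking the later of the act (15 May 2016) and discovery (9 January 2019), the claim accrued on 9 January 2019.
The untolled deadline — 6 years after 9 January 2019 — is 9 January 2025.
The plaintiff's legal incapacity from 1 November 2022 to 14 December 2023 tolled the period for 408 days, extending the deadline to 21 February 2026.
The other events in the timeline have no effect on the limitation period under the stated rules.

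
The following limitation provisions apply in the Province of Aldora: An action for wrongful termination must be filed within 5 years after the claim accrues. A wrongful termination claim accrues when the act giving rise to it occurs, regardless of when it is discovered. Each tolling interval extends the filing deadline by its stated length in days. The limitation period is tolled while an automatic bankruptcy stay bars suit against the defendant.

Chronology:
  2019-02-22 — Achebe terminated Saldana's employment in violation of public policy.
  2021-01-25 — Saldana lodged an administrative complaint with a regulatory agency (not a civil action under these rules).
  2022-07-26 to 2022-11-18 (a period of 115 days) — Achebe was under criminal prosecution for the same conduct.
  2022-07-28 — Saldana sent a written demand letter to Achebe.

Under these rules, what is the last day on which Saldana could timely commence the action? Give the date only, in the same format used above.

2024-02-22

The claim accrued on 2019-02-22, when the wrongful act occurred.
Adding the 5 years base period to 2019-02-22 gives a deadline of 2024-02-22, before any tolling.
The pending criminal prosecution from 2022-07-26 to 2022-11-18 does not toll the period, because no stated rule makes a criminal prosecution a tolling event.
None of the other events listed affects the running of the period under the stated rules.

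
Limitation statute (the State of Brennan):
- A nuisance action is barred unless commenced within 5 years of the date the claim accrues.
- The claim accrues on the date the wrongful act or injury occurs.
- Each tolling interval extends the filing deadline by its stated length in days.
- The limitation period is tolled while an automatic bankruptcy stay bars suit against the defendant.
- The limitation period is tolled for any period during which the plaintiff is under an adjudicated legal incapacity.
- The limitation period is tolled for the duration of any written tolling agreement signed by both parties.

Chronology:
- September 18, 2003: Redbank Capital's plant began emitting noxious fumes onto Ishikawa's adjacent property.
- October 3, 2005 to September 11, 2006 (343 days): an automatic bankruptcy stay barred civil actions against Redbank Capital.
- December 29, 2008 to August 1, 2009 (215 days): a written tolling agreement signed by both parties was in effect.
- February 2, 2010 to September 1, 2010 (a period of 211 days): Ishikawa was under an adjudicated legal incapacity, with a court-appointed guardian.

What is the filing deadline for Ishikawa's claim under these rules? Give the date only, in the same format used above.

October 27, 2010

The limitation period began to run on September 18, 2003.
Adding the 5 years base period to September 18, 2003 gives a deadline of September 18, 2008, before any tolling.
The automatic bankruptcy stay from October 3, 2005 to September 11, 2006 tolled the period for 343 days, extending the deadline to August 27, 2009.
The written tolling agreement from December 29, 2008 to August 1, 2009 tolled the period for 215 days, extending the deadline to March 30, 2010.
Because the plaintiff's legal incapacity ran from February 2, 2010 to September 1, 2010, the deadline is extended by 211 days to October 27, 2010.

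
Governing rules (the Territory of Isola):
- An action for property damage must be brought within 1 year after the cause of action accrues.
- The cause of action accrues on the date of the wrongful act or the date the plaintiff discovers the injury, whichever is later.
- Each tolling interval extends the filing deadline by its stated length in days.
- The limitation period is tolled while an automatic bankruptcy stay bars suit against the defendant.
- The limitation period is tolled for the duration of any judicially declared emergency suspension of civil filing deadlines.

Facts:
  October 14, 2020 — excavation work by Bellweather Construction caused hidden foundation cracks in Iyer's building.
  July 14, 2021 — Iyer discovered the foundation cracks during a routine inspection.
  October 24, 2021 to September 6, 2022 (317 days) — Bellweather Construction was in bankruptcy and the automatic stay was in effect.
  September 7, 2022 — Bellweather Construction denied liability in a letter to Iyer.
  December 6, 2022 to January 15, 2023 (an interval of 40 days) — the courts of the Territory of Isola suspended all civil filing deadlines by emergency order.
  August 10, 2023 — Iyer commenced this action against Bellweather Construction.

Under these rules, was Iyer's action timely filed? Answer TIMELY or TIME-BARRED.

The claim accrued on July 14, 2021 — the later of the October 14, 2020 act and the July 14, 2021 discovery.
The untolled deadline — 1 year after July 14, 2021 — is July 14, 2022.
The period was tolled for 317 days by the automatic bankruptcy stay (October 24, 2021 to September 6, 2022), pushing the deadline to May 27, 2023.
Because the emergency suspension of filing deadlines ran from December 6, 2022 to January 15, 2023, the deadline is extended by 40 days to July 6, 2023.
None of the other events listed affects the running of the period under the stated rules.
The August 10, 2023 filing falls after the July 6, 2023 deadline; the claim is time-barred.

TIME-BARRED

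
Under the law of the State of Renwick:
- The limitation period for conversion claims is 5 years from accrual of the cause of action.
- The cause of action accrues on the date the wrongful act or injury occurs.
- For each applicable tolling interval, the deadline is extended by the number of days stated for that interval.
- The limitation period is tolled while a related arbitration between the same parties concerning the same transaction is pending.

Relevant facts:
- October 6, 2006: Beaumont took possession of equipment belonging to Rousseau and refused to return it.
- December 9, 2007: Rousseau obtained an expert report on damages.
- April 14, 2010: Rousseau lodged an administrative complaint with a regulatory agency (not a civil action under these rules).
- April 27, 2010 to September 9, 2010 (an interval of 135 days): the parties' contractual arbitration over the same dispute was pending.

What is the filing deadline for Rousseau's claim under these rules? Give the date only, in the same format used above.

February 18, 2012

The claim accrued on October 6, 2006, when the wrongful act occurred.
The untolled deadline — 5 years after October 6, 2006 — is October 6, 2011.
The period was tolled for 135 days by the pending related arbitration (April 27, 2010 to September 9, 2010), pushing the deadline to February 18, 2012.
None of the other events listed affects the running of the period under the stated rules.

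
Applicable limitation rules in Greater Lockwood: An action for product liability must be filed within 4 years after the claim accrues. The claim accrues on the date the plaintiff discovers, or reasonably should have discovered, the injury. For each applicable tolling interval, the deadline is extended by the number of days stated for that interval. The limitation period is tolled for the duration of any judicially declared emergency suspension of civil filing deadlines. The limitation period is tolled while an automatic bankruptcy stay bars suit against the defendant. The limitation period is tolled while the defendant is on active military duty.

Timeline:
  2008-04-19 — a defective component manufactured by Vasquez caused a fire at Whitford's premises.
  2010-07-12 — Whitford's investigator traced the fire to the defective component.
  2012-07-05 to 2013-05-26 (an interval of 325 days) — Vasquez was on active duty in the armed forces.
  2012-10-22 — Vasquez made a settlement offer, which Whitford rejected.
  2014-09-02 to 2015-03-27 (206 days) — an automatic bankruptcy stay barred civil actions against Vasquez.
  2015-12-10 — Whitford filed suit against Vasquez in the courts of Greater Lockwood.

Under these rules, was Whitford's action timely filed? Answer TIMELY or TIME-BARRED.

TIMELY

The claim did not accrue until Whitford discovered the injury on 2010-07-12; the 2008-04-19 act date does not start the clock under the stated rule.
4 years from 2010-07-12 is 2014-07-12.
Because the defendant's active military service ran from 2012-07-05 to 2013-05-26, the deadline is extended by 325 days to 2015-06-02.
The automatic bankruptcy stay from 2014-09-02 to 2015-03-27 tolled the period for 206 days, extending the deadline to 2015-12-25.
None of the other events listed affects the running of the period under the stated rules.
Filing on 2015-12-10 beat the 2015-12-25 deadline — the action is timely.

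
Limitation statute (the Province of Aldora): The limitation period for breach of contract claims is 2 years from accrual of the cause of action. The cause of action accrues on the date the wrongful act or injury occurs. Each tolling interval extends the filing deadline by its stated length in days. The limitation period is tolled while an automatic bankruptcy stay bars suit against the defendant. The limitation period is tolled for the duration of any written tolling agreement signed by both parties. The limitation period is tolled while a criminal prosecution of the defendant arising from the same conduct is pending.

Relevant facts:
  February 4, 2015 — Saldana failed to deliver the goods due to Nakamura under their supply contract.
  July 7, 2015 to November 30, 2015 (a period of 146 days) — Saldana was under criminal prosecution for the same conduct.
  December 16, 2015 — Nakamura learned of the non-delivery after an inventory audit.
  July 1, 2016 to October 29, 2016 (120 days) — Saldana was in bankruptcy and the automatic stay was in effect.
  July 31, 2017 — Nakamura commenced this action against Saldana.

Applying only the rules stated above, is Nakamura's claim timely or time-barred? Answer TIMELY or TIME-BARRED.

TIMELY

Because the rule ties accrual to occurrence, the claim accrued on February 4, 2015, not on the December 16, 2015 discovery date.
Adding the 2 years base period to February 4, 2015 gives a deadline of February 4, 2017, before any tolling.
The pending criminal prosecution from July 7, 2015 to November 30, 2015 tolled the period for 146 days, extending the deadline to June 30, 2017.
The automatic bankruptcy stay from July 1, 2016 to October 29, 2016 tolled the period for 120 days, extending the deadline to October 28, 2017.
Nakamura filed on July 31, 2017, before the October 28, 2017 deadline, so the action is timely.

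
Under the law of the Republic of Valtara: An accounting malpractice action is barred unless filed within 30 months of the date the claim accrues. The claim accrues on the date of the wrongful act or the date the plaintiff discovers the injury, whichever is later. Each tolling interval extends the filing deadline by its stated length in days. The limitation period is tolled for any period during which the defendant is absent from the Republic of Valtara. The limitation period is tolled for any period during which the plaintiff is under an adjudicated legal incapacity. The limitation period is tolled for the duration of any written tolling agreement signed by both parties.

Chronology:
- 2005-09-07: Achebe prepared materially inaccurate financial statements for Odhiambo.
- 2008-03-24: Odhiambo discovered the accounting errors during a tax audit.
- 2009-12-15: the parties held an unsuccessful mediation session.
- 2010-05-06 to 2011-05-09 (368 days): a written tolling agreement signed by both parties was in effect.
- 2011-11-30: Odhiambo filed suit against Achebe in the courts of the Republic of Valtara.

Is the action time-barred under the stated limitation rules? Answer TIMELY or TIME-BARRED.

Taking the later of the act (2005-09-07) and discovery (2008-03-24), the claim accrued on 2008-03-24.
30 months from 2008-03-24 is 2010-09-24.
The written tolling agreement from 2010-05-06 to 2011-05-09 tolled the period for 368 days, extending the deadline to 2011-09-27.
Nothing else in the chronology tolls or restarts the period.
Odhiambo filed on 2011-11-30, after the 2011-09-27 deadline, so the action is time-barred.

TIME-BARRED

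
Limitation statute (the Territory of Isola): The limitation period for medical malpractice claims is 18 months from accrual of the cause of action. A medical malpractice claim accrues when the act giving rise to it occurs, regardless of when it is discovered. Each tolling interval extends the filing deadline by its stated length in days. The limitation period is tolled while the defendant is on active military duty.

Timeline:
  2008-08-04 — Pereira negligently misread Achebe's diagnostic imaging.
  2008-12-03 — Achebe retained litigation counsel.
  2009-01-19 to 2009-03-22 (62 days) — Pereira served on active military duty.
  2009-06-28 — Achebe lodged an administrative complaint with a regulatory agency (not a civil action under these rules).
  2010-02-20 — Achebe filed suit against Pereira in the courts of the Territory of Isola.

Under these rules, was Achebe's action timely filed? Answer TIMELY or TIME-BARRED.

TIMELY

The limitation period began to run on 2008-08-04.
Adding the 18 months base period to 2008-08-04 gives a deadline of 2010-02-04, before any tolling.
The period was tolled for 62 days by the defendant's active military service (2009-01-19 to 2009-03-22), pushing the deadline to 2010-04-07.
None of the other events listed affects the running of the period under the stated rules.
Achebe filed on 2010-02-20, before the 2010-04-07 deadline, so the action is timely.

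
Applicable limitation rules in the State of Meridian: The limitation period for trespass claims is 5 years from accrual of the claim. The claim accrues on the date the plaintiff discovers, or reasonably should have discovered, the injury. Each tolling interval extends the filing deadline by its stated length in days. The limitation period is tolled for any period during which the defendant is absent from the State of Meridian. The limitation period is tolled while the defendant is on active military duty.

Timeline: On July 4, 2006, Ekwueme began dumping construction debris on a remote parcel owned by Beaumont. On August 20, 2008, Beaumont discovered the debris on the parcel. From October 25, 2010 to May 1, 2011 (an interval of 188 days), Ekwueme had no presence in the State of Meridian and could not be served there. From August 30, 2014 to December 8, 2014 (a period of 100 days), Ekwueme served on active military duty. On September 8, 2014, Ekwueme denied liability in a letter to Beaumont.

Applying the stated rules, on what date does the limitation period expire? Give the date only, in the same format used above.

The claim did not accrue until Beaumont discovered the injury on August 20, 2008; the July 4, 2006 act date does not start the clock under the stated rule.
The untolled deadline — 5 years after August 20, 2008 — is August 20, 2013.
The defendant's absence from the jurisdiction from October 25, 2010 to May 1, 2011 tolled the period for 188 days, extending the deadline to February 24, 2014.
The defendant's active military service starting August 30, 2014 came too late — the period had run on February 24, 2014 — and so does not extend the deadline.
Nothing else in the chronology tolls or restarts the period.

February 24, 2014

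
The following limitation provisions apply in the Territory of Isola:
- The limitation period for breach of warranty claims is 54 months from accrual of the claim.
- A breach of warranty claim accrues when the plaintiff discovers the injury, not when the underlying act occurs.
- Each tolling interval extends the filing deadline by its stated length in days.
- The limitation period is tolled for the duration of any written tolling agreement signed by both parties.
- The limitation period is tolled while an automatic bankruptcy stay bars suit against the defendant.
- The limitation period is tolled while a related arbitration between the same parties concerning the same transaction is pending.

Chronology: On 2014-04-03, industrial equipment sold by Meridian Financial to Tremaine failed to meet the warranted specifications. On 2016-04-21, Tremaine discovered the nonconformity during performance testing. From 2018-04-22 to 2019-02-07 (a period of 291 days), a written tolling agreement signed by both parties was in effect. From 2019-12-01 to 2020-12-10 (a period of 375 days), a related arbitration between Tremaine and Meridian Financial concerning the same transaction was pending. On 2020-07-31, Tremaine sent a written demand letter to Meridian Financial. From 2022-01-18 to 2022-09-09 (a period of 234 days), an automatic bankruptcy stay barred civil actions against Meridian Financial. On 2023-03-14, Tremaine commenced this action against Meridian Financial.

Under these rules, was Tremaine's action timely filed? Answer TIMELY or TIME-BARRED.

The claim did not accrue until Tremaine discovered the injury on 2016-04-21; the 2014-04-03 act date does not start the clock under the stated rule.
54 months from 2016-04-21 is 2020-10-21.
Because the written tolling agreement ran from 2018-04-22 to 2019-02-07, the deadline is extended by 291 days to 2021-08-08.
The pending related arbitration from 2019-12-01 to 2020-12-10 tolled the period for 375 days, extending the deadline to 2022-08-18.
The automatic bankruptcy stay from 2022-01-18 to 2022-09-09 tolled the period for 234 days, extending the deadline to 2023-04-09.
None of the other events listed affects the running of the period under the stated rules.
Tremaine filed on 2023-03-14, before the 2023-04-09 deadline, so the action is timely.

TIMELY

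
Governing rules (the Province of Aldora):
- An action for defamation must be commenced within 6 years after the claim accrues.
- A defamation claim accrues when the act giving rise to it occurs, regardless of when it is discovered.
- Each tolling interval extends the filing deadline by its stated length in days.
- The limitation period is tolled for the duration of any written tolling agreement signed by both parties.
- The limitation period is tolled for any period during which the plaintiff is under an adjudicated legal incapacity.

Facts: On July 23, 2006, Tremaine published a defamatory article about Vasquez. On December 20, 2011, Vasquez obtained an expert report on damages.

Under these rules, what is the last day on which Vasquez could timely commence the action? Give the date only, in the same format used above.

The claim accrued on July 23, 2006, when the wrongful act occurred.
The untolled deadline — 6 years after July 23, 2006 — is July 23, 2012.
The other events in the timeline have no effect on the limitation period under the stated rules.

July 23, 2012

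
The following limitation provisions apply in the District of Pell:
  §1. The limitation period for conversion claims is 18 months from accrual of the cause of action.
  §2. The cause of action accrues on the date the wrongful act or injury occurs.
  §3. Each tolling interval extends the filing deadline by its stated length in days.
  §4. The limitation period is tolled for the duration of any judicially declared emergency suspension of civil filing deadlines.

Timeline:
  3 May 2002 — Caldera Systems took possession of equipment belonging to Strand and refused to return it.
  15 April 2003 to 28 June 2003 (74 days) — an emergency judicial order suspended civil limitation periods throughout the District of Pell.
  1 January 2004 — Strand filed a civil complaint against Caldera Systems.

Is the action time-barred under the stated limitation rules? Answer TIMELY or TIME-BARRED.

TIMELY

The claim accrued on 3 May 2002, when the wrongful act occurred.
The untolled deadline — 18 months after 3 May 2002 — is 3 November 2003.
The emergency suspension of filing deadlines from 15 April 2003 to 28 June 2003 tolled the period for 74 days, extending the deadline to 16 January 2004.
Strand filed on 1 January 2004, before the 16 January 2004 deadline, so the action is timely.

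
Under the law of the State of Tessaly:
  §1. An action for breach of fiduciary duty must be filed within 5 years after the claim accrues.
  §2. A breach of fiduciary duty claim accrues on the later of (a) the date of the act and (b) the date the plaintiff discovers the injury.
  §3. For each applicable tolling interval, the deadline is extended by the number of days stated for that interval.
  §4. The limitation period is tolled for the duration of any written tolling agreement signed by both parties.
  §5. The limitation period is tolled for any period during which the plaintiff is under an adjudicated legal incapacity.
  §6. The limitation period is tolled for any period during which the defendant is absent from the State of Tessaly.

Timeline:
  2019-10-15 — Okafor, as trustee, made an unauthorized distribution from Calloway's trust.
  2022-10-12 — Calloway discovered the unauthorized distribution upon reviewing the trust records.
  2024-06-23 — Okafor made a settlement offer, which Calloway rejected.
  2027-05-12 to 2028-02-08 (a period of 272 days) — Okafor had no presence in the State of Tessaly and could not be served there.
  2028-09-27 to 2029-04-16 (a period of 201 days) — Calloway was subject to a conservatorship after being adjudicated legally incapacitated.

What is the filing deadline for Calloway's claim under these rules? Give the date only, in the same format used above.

Taking the later of the act (2019-10-15) and discovery (2022-10-12), the claim accrued on 2022-10-12.
Adding the 5 years base period to 2022-10-12 gives a deadline of 2027-10-12, before any tolling.
The period was tolled for 272 days by the defendant's absence from the jurisdiction (2027-05-12 to 2028-02-08), pushing the deadline to 2028-07-10.
The plaintiff's legal incapacity starting 2028-09-27 came too late — the period had run on 2028-07-10 — and so does not extend the deadline.
None of the other events listed affects the running of the period under the stated rules.

2028-07-10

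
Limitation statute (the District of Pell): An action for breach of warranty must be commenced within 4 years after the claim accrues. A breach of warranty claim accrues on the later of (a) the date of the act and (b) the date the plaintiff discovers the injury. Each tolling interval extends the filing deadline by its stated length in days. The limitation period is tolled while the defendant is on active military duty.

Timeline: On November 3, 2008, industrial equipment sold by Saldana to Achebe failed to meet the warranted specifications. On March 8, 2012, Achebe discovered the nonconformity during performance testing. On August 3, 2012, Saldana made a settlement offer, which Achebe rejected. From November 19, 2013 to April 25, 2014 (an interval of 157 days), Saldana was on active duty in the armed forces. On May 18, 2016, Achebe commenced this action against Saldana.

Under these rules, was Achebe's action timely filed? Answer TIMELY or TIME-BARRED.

TIMELY

Because discovery on March 8, 2012 post-dates the November 3, 2008 act, accrual under the later-of rule falls on March 8, 2012.
The untolled deadline — 4 years after March 8, 2012 — is March 8, 2016.
Because the defendant's active military service ran from November 19, 2013 to April 25, 2014, the deadline is extended by 157 days to August 12, 2016.
The other events in the timeline have no effect on the limitation period under the stated rules.
Achebe filed on May 18, 2016, before the August 12, 2016 deadline, so the action is timely.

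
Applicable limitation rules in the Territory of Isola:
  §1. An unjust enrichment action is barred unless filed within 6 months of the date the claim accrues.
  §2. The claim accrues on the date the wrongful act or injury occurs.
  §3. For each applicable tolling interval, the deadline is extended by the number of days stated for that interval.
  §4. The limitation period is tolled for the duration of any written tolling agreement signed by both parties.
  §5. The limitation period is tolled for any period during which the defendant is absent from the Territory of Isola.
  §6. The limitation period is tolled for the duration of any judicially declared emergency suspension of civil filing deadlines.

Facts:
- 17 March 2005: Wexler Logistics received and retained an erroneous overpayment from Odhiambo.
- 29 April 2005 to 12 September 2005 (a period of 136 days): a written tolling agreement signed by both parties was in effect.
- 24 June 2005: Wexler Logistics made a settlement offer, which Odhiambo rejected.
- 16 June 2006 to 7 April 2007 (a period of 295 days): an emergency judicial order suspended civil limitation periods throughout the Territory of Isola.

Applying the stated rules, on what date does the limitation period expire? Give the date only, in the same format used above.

The claim accrued on 17 March 2005, the date of the act.
6 months from 17 March 2005 is 17 September 2005.
The written tolling agreement from 29 April 2005 to 12 September 2005 tolled the period for 136 days, extending the deadline to 31 January 2006.
The emergency suspension of filing deadlines from 16 June 2006 to 7 April 2007 began after the period had already run on 31 January 2006, so it has no tolling effect.
The other events in the timeline have no effect on the limitation period under the stated rules.

31 January 2006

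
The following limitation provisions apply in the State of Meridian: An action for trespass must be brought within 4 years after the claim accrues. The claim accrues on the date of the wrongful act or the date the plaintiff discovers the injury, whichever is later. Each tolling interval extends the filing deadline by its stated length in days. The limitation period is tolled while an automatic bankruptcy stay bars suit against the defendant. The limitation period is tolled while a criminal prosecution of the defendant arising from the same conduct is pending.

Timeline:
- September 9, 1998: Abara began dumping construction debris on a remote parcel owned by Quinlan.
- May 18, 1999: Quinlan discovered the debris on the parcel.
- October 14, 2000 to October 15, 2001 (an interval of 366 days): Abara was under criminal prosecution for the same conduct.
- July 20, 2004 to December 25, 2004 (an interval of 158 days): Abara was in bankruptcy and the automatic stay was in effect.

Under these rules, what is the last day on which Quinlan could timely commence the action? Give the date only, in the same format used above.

May 18, 2004

Because discovery on May 18, 1999 post-dates the September 9, 1998 act, accrual under the later-of rule falls on May 18, 1999.
4 years from May 18, 1999 is May 18, 2003.
The pending criminal prosecution from October 14, 2000 to October 15, 2001 tolled the period for 366 days, extending the deadline to May 18, 2004.
The automatic bankruptcy stay from July 20, 2004 to December 25, 2004 began after the period had already run on May 18, 2004, so it has no tolling effect.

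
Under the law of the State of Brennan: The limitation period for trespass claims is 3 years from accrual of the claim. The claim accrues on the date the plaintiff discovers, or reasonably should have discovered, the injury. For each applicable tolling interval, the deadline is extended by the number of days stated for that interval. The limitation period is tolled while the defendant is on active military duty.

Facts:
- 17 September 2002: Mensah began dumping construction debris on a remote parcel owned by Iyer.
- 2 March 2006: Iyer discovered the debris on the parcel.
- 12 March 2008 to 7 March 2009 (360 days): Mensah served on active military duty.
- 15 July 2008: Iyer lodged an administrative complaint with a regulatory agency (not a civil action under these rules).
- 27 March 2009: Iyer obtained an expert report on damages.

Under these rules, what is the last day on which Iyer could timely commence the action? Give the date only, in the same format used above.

The claim did not accrue until Iyer discovered the injury on 2 March 2006; the 17 September 2002 act date does not start the clock under the stated rule.
3 years from 2 March 2006 is 2 March 2009.
Because the defendant's active military service ran from 12 March 2008 to 7 March 2009, the deadline is extended by 360 days to 25 February 2010.
The other events in the timeline have no effect on the limitation period under the stated rules.

25 February 2010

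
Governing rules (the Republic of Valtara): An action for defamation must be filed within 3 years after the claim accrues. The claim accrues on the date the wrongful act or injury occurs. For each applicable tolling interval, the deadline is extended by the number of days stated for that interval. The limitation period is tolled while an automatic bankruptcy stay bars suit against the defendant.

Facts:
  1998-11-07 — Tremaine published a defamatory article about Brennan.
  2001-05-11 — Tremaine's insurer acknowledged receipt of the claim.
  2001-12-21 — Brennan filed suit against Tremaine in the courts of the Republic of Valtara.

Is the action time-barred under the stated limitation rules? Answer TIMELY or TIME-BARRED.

TIME-BARRED

The claim accrued on 1998-11-07, the date of the act.
3 years from 1998-11-07 is 2001-11-07.
The other events in the timeline have no effect on the limitation period under the stated rules.
Filing on 2001-12-21 missed the 2001-11-07 deadline — the action is time-barred.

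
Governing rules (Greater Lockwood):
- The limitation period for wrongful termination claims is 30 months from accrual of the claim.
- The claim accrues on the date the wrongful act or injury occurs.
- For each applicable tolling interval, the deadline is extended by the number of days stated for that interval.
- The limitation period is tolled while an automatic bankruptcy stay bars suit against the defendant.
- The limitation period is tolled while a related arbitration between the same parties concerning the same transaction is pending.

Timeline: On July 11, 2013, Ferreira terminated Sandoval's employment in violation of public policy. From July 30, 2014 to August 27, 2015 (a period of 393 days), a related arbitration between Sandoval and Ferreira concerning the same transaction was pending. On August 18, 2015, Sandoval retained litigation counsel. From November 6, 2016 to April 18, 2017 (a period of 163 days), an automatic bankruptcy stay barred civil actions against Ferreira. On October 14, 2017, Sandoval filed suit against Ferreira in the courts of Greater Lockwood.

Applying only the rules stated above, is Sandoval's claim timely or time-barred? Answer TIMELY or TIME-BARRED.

TIME-BARRED

The limitation period began to run on July 11, 2013.
Adding the 30 months base period to July 11, 2013 gives a deadline of January 11, 2016, before any tolling.
Because the pending related arbitration ran from July 30, 2014 to August 27, 2015, the deadline is extended by 393 days to February 7, 2017.
Because the automatic bankruptcy stay ran from November 6, 2016 to April 18, 2017, the deadline is extended by 163 days to July 20, 2017.
The other events in the timeline have no effect on the limitation period under the stated rules.
Filing on October 14, 2017 missed the July 20, 2017 deadline — the action is time-barred.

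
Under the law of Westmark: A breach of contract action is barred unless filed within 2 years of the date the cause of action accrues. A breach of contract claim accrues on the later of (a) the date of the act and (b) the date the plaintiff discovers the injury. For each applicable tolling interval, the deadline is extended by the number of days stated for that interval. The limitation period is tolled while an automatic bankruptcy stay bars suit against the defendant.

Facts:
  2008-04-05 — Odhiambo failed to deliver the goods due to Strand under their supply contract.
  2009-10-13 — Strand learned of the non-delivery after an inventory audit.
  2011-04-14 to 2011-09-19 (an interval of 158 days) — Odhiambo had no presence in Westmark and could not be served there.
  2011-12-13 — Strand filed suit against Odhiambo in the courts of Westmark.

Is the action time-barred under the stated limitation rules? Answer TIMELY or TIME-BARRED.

The claim accrued on 2009-10-13 — the later of the 2008-04-05 act and the 2009-10-13 discovery.
Adding the 2 years base period to 2009-10-13 gives a deadline of 2011-10-13, before any tolling.
No stated provision tolls the period for the defendant's absence, so the interval from 2011-04-14 to 2011-09-19 has no effect on the deadline.
Filing on 2011-12-13 missed the 2011-10-13 deadline — the action is time-barred.

TIME-BARRED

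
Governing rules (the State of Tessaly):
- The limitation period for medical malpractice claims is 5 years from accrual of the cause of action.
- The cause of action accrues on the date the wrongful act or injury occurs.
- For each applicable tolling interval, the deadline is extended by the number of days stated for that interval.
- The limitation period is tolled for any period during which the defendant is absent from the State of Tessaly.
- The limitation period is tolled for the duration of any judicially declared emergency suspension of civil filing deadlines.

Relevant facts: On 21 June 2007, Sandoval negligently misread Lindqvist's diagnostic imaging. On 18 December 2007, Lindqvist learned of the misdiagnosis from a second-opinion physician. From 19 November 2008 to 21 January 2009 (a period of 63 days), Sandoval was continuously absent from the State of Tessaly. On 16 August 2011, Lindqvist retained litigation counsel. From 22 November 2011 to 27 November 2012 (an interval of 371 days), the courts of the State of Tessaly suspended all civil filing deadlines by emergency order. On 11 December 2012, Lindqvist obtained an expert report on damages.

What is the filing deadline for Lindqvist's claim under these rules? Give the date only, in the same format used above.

29 August 2013

Accrual is governed by the date of the act, so the period began to run on 21 June 2007; the later discovery on 18 December 2007 is irrelevant under the stated rule.
The untolled deadline — 5 years after 21 June 2007 — is 21 June 2012.
The period was tolled for 63 days by the defendant's absence from the jurisdiction (19 November 2008 to 21 January 2009), pushing the deadline to 23 August 2012.
The period was tolled for 371 days by the emergency suspension of filing deadlines (22 November 2011 to 27 November 2012), pushing the deadline to 29 August 2013.
None of the other events listed affects the running of the period under the stated rules.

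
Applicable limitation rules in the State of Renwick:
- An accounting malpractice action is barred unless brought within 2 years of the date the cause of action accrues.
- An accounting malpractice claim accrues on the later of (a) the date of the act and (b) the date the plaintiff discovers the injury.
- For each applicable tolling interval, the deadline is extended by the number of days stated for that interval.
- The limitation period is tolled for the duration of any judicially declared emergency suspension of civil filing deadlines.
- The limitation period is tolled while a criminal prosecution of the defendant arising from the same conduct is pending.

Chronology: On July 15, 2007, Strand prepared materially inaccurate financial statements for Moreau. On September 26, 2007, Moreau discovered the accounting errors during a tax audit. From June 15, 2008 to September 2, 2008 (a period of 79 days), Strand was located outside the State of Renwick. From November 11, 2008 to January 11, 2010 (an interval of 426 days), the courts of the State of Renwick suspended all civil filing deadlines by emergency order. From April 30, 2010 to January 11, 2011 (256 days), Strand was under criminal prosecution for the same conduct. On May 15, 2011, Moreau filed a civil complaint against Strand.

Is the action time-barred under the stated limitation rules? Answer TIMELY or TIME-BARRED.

TIMELY

The claim accrued on September 26, 2007 — the later of the July 15, 2007 act and the September 26, 2007 discovery.
The untolled deadline — 2 years after September 26, 2007 — is September 26, 2009.
Because the emergency suspension of filing deadlines ran from November 11, 2008 to January 11, 2010, the deadline is extended by 426 days to November 26, 2010.
Because the pending criminal prosecution ran from April 30, 2010 to January 11, 2011, the deadline is extended by 256 days to August 9, 2011.
Although the defendant's absence ran from June 15, 2008 to September 2, 2008, the stated rules do not make that a tolling event, so it is disregarded.
Moreau filed on May 15, 2011, before the August 9, 2011 deadline, so the action is timely.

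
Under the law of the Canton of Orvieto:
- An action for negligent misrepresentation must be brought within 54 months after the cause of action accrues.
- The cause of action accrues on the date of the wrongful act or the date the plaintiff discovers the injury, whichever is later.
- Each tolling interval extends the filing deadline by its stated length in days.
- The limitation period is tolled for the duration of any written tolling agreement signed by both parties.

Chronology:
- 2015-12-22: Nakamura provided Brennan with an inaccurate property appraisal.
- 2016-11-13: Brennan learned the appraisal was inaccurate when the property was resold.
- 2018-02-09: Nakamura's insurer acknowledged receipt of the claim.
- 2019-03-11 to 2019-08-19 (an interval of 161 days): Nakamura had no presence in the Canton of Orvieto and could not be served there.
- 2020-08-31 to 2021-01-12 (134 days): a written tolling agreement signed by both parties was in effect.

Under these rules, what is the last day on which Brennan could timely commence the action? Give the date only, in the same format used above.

Taking the later of the act (2015-12-22) and discovery (2016-11-13), the claim accrued on 2016-11-13.
The untolled deadline — 54 months after 2016-11-13 — is 2021-05-13.
Because the written tolling agreement ran from 2020-08-31 to 2021-01-12, the deadline is extended by 134 days to 2021-09-24.
Although the defendant's absence ran from 2019-03-11 to 2019-08-19, the stated rules do not make that a tolling event, so it is disregarded.
None of the other events listed affects the running of the period under the stated rules.

2021-09-24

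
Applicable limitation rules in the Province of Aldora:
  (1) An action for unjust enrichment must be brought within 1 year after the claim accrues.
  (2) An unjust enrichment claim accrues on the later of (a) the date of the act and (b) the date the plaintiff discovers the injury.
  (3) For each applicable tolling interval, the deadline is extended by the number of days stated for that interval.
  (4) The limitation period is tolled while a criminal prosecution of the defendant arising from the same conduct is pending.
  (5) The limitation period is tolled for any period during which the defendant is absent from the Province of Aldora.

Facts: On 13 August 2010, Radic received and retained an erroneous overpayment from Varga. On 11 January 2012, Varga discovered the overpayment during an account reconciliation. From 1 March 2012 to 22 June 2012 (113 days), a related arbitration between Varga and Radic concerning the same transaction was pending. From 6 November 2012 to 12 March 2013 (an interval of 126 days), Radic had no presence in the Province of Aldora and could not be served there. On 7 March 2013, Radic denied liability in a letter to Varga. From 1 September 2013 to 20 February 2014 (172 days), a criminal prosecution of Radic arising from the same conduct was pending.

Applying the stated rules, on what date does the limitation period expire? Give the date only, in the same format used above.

The claim accrued on 11 January 2012 — the later of the 13 August 2010 act and the 11 January 2012 discovery.
Adding the 1 year base period to 11 January 2012 gives a deadline of 11 January 2013, before any tolling.
Because the defendant's absence from the jurisdiction ran from 6 November 2012 to 12 March 2013, the deadline is extended by 126 days to 17 May 2013.
The pending criminal prosecution from 1 September 2013 to 20 February 2014 began after the period had already run on 17 May 2013, so it has no tolling effect.
Although a pending arbitration ran from 1 March 2012 to 22 June 2012, the stated rules do not make that a tolling event, so it is disregarded.
Nothing else in the chronology tolls or restarts the period.

17 May 2013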